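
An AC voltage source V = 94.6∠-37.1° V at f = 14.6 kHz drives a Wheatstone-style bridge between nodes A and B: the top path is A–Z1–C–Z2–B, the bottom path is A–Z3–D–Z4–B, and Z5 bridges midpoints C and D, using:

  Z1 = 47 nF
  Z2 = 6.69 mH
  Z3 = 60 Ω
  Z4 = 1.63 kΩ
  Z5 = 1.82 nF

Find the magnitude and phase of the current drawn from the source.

Step 1 — Angular frequency: ω = 2π·f = 2π·1.46e+04 = 9.173e+04 rad/s.
Step 2 — Component impedances:
  Z1: Z = 1/(jωC) = -j/(ω·C) = 0 - j231.9 Ω
  Z2: Z = jωL = j·9.173e+04·0.00669 = 0 + j613.7 Ω
  Z3: Z = R = 60 Ω
  Z4: Z = R = 1630 Ω
  Z5: Z = 1/(jωC) = -j/(ω·C) = 0 - j5990 Ω
Step 3 — Bridge requires nodal analysis (the Z5 bridge couples midpoints C and D, so the two paths cannot be reduced to a simple series/parallel combination). Setting node B to ground and injecting 1 A at node A, the 3-node admittance system at A, C, D solves to V_A = Z_AB = 86.14 + j371.5 Ω = 381.4∠76.9° Ω.
Step 4 — Source phasor: V = 94.6∠-37.1° V = 75.45 - j57.06 V.
Step 5 — Ohm's law: I = V / Z_total = (75.45 - j57.06) / (86.14 + j371.5) = -0.1011 - j0.2265 A.
Step 6 — Convert to polar: |I| = 0.2481 A, ∠I = -114.0°.

I = 0.2481∠-114.0° A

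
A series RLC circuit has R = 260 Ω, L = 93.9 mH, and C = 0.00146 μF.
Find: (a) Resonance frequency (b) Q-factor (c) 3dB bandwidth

Step 1 — Resonance: ω₀ = 1/√(LC) = 1/√(0.0939·1.46e-09) = 8.541e+04 rad/s.
Step 2 — f₀ = ω₀/(2π) = 1.359e+04 Hz.
Step 3 — Series Q: Q = ω₀L/R = 8.541e+04·0.0939/260 = 30.84.
Step 4 — Bandwidth: Δω = ω₀/Q = 2769 rad/s; BW = Δω/(2π) = 440.7 Hz.

(a) f₀ = 1.359e+04 Hz  (b) Q = 30.84  (c) BW = 440.7 Hz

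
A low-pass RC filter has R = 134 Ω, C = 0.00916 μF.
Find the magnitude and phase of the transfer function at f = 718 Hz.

Step 1 — Angular frequency: ω = 2π·718 = 4511 rad/s.
Step 2 — Transfer function: H(jω) = 1/(1 + jωRC).
Step 3 — Denominator: 1 + jωRC = 1 + j·4511·134·9.16e-09 = 1 + j0.005537.
Step 4 — H = 1 - j0.005537.
Step 5 — Magnitude: |H| = 1 (-0.0 dB); phase: φ = -0.3°.

|H| = 1 (-0.0 dB), φ = -0.3°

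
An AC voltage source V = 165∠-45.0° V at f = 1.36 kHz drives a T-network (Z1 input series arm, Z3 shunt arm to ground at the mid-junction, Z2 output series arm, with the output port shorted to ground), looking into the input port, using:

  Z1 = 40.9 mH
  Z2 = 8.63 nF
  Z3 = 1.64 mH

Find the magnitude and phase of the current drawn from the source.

Step 1 — Angular frequency: ω = 2π·f = 2π·1360 = 8545 rad/s.
Step 2 — Component impedances:
  Z1: Z = jωL = j·8545·0.0409 = 0 + j349.5 Ω
  Z2: Z = 1/(jωC) = -j/(ω·C) = 0 - j1.356e+04 Ω
  Z3: Z = jωL = j·8545·0.00164 = 0 + j14.01 Ω
Step 3 — With the output port shorted to ground, the output series arm Z2 runs from the junction to ground; the shunt arm Z3 also runs from the junction to ground. They appear in parallel: Z3 || Z2 = 0 + j14.03 Ω.
Step 4 — Series with input arm Z1: Z_in = Z1 + (Z3 || Z2) = 0 + j363.5 Ω = 363.5∠90.0° Ω.
Step 5 — Source phasor: V = 165∠-45.0° V = 116.7 - j116.7 V.
Step 6 — Ohm's law: I = V / Z_total = (116.7 - j116.7) / (0 + j363.5) = -0.3209 - j0.3209 A.
Step 7 — Convert to polar: |I| = 0.4539 A, ∠I = -135.0°.

I = 0.4539∠-135.0° A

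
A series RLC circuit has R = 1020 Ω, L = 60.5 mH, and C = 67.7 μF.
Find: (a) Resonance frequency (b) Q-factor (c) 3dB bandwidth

Step 1 — Resonance condition Im(Z)=0 gives ω₀ = 1/√(LC).
Step 2 — ω₀ = 1/√(0.0605·6.77e-05) = 494.1 rad/s.
Step 3 — f₀ = ω₀/(2π) = 78.64 Hz.
Step 4 — Series Q: Q = ω₀L/R = 494.1·0.0605/1020 = 0.02931.
Step 5 — 3dB bandwidth: Δω = ω₀/Q = 1.686e+04 rad/s; BW = Δω/(2π) = 2683 Hz.

(a) f₀ = 78.64 Hz  (b) Q = 0.02931  (c) BW = 2683 Hz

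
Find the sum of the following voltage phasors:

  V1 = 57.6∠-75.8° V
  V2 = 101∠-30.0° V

Step 1 — Convert each phasor to rectangular form:
  V1 = 57.6·(cos(-75.8°) + j·sin(-75.8°)) = 14.13 - j55.84 V
  V2 = 101·(cos(-30.0°) + j·sin(-30.0°)) = 87.47 - j50.5 V
Step 2 — Sum components: V_total = 101.6 - j106.3 V.
Step 3 — Convert to polar: |V_total| = 147.1 V, ∠V_total = -46.3°.

V_total = 147.1∠-46.3° V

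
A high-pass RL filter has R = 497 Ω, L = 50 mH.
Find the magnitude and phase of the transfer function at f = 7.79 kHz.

Step 1 — Angular frequency: ω = 2π·7790 = 4.895e+04 rad/s.
Step 2 — Transfer function: H(jω) = jωL/(R + jωL).
Step 3 — Numerator jωL = j·2447; denominator R + jωL = 497 + j2447.
Step 4 — H = 0.9604 + j0.195.
Step 5 — Magnitude: |H| = 0.98 (-0.2 dB); phase: φ = 11.5°.

|H| = 0.98 (-0.2 dB), φ = 11.5°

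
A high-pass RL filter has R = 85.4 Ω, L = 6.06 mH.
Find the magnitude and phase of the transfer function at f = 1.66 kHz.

Step 1 — Angular frequency: ω = 2π·1660 = 1.043e+04 rad/s.
Step 2 — Transfer function: H(jω) = jωL/(R + jωL).
Step 3 — Numerator jωL = j·63.21; denominator R + jωL = 85.4 + j63.21.
Step 4 — H = 0.3539 + j0.4782.
Step 5 — Magnitude: |H| = 0.5949 (-4.5 dB); phase: φ = 53.5°.

|H| = 0.5949 (-4.5 dB), φ = 53.5°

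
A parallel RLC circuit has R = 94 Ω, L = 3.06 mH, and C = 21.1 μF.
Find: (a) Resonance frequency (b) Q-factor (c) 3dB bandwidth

Step 1 — Resonance: ω₀ = 1/√(LC) = 1/√(0.00306·2.11e-05) = 3935 rad/s.
Step 2 — f₀ = ω₀/(2π) = 626.4 Hz.
Step 3 — Parallel Q: Q = R/(ω₀L) = 94/(3935·0.00306) = 7.806.
Step 4 — Bandwidth: Δω = ω₀/Q = 504.2 rad/s; BW = Δω/(2π) = 80.24 Hz.

(a) f₀ = 626.4 Hz  (b) Q = 7.806  (c) BW = 80.24 Hz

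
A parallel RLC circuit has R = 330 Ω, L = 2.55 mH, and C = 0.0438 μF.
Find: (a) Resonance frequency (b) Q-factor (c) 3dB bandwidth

Step 1 — Resonance: ω₀ = 1/√(LC) = 1/√(0.00255·4.38e-08) = 9.462e+04 rad/s.
Step 2 — f₀ = ω₀/(2π) = 1.506e+04 Hz.
Step 3 — Parallel Q: Q = R/(ω₀L) = 330/(9.462e+04·0.00255) = 1.368.
Step 4 — Bandwidth: Δω = ω₀/Q = 6.919e+04 rad/s; BW = Δω/(2π) = 1.101e+04 Hz.

(a) f₀ = 1.506e+04 Hz  (b) Q = 1.368  (c) BW = 1.101e+04 Hz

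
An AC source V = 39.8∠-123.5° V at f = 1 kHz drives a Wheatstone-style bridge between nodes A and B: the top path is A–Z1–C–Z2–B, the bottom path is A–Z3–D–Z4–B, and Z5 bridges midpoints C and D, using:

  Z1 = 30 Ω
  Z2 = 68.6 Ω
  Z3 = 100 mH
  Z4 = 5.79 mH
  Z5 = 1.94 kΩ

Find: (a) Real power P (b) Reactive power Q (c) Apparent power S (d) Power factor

Step 1 — Angular frequency: ω = 2π·f = 2π·1000 = 6283 rad/s.
Step 2 — Component impedances:
  Z1: Z = R = 30 Ω
  Z2: Z = R = 68.6 Ω
  Z3: Z = jωL = j·6283·0.1 = 0 + j628.3 Ω
  Z4: Z = jωL = j·6283·0.00579 = 0 + j36.38 Ω
  Z5: Z = R = 1940 Ω
Step 3 — Bridge requires nodal analysis (the Z5 bridge couples midpoints C and D, so the two paths cannot be reduced to a simple series/parallel combination). Setting node B to ground and injecting 1 A at node A, the 3-node admittance system at A, C, D solves to V_A = Z_AB = 94.6 + j13.78 Ω = 95.6∠8.3° Ω.
Step 4 — Source phasor: V = 39.8∠-123.5° V = -21.97 - j33.19 V.
Step 5 — Current: I = V / Z = -0.2774 - j0.3104 A = 0.4163∠-131.8° A.
Step 6 — Complex power: S = V·I* = 16.4 + j2.389 VA.
Step 7 — Real power: P = Re(S) = 16.4 W.
Step 8 — Reactive power: Q = Im(S) = 2.389 VAR.
Step 9 — Apparent power: |S| = 16.57 VA.
Step 10 — Power factor: PF = P/|S| = 0.9896 (lagging).

(a) P = 16.4 W  (b) Q = 2.389 VAR  (c) S = 16.57 VA  (d) PF = 0.9896 (lagging)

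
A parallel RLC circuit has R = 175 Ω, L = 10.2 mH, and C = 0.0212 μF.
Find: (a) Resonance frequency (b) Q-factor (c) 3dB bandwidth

Step 1 — Resonance: ω₀ = 1/√(LC) = 1/√(0.0102·2.12e-08) = 6.8e+04 rad/s.
Step 2 — f₀ = ω₀/(2π) = 1.082e+04 Hz.
Step 3 — Parallel Q: Q = R/(ω₀L) = 175/(6.8e+04·0.0102) = 0.2523.
Step 4 — Bandwidth: Δω = ω₀/Q = 2.695e+05 rad/s; BW = Δω/(2π) = 4.29e+04 Hz.

(a) f₀ = 1.082e+04 Hz  (b) Q = 0.2523  (c) BW = 4.29e+04 Hz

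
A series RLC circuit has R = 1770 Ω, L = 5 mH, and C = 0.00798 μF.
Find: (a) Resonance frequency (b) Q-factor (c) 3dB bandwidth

Step 1 — Resonance: ω₀ = 1/√(LC) = 1/√(0.005·7.98e-09) = 1.583e+05 rad/s.
Step 2 — f₀ = ω₀/(2π) = 2.52e+04 Hz.
Step 3 — Series Q: Q = ω₀L/R = 1.583e+05·0.005/1770 = 0.4472.
Step 4 — Bandwidth: Δω = ω₀/Q = 3.54e+05 rad/s; BW = Δω/(2π) = 5.634e+04 Hz.

(a) f₀ = 2.52e+04 Hz  (b) Q = 0.4472  (c) BW = 5.634e+04 Hz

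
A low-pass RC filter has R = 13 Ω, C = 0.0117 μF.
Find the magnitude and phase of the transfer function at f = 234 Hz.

Step 1 — Angular frequency: ω = 2π·234 = 1470 rad/s.
Step 2 — Transfer function: H(jω) = 1/(1 + jωRC).
Step 3 — Denominator: 1 + jωRC = 1 + j·1470·13·1.17e-08 = 1 + j0.0002236.
Step 4 — H = 1 - j0.0002236.
Step 5 — Magnitude: |H| = 1 (-0.0 dB); phase: φ = -0.0°.

|H| = 1 (-0.0 dB), φ = -0.0°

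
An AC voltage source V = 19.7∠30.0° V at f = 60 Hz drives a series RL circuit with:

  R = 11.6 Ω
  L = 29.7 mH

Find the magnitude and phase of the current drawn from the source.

Step 1 — Angular frequency: ω = 2π·f = 2π·60 = 377 rad/s.
Step 2 — Component impedances:
  R: Z = R = 11.6 Ω
  L: Z = jωL = j·377·0.0297 = 0 + j11.2 Ω
Step 3 — Series combination: Z_total = R + L = 11.6 + j11.2 Ω = 16.12∠44.0° Ω.
Step 4 — Source phasor: V = 19.7∠30.0° V = 17.06 + j9.85 V.
Step 5 — Ohm's law: I = V / Z_total = (17.06 + j9.85) / (11.6 + j11.2) = 1.186 - j0.2953 A.
Step 6 — Convert to polar: |I| = 1.222 A, ∠I = -14.0°.

I = 1.222∠-14.0° A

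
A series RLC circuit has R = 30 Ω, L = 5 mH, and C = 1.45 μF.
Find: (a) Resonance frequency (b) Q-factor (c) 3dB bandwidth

Step 1 — Resonance: ω₀ = 1/√(LC) = 1/√(0.005·1.45e-06) = 1.174e+04 rad/s.
Step 2 — f₀ = ω₀/(2π) = 1869 Hz.
Step 3 — Series Q: Q = ω₀L/R = 1.174e+04·0.005/30 = 1.957.
Step 4 — Bandwidth: Δω = ω₀/Q = 6000 rad/s; BW = Δω/(2π) = 954.9 Hz.

(a) f₀ = 1869 Hz  (b) Q = 1.957  (c) BW = 954.9 Hz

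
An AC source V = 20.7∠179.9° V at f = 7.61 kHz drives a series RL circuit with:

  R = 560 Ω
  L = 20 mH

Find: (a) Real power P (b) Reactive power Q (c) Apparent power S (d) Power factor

Step 1 — Angular frequency: ω = 2π·f = 2π·7610 = 4.782e+04 rad/s.
Step 2 — Component impedances:
  R: Z = R = 560 Ω
  L: Z = jωL = j·4.782e+04·0.02 = 0 + j956.3 Ω
Step 3 — Series combination: Z_total = R + L = 560 + j956.3 Ω = 1108∠59.6° Ω.
Step 4 — Source phasor: V = 20.7∠179.9° V = -20.7 + j0.03613 V.
Step 5 — Current: I = V / Z = -0.009411 + j0.01614 A = 0.01868∠120.3° A.
Step 6 — Complex power: S = V·I* = 0.1954 + j0.3337 VA.
Step 7 — Real power: P = Re(S) = 0.1954 W.
Step 8 — Reactive power: Q = Im(S) = 0.3337 VAR.
Step 9 — Apparent power: |S| = 0.3867 VA.
Step 10 — Power factor: PF = P/|S| = 0.5053 (lagging).

(a) P = 0.1954 W  (b) Q = 0.3337 VAR  (c) S = 0.3867 VA  (d) PF = 0.5053 (lagging)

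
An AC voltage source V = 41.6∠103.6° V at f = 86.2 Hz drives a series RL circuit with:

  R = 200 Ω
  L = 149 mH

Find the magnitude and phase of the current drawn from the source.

Step 1 — Angular frequency: ω = 2π·f = 2π·86.2 = 541.6 rad/s.
Step 2 — Component impedances:
  R: Z = R = 200 Ω
  L: Z = jωL = j·541.6·0.149 = 0 + j80.7 Ω
Step 3 — Series combination: Z_total = R + L = 200 + j80.7 Ω = 215.7∠22.0° Ω.
Step 4 — Source phasor: V = 41.6∠103.6° V = -9.782 + j40.43 V.
Step 5 — Ohm's law: I = V / Z_total = (-9.782 + j40.43) / (200 + j80.7) = 0.02809 + j0.1908 A.
Step 6 — Convert to polar: |I| = 0.1929 A, ∠I = 81.6°.

I = 0.1929∠81.6° A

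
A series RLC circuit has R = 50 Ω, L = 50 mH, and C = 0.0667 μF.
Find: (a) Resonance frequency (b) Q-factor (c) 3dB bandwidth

Step 1 — Resonance condition Im(Z)=0 gives ω₀ = 1/√(LC).
Step 2 — ω₀ = 1/√(0.05·6.67e-08) = 1.732e+04 rad/s.
Step 3 — f₀ = ω₀/(2π) = 2756 Hz.
Step 4 — Series Q: Q = ω₀L/R = 1.732e+04·0.05/50 = 17.32.
Step 5 — 3dB bandwidth: Δω = ω₀/Q = 1000 rad/s; BW = Δω/(2π) = 159.2 Hz.

(a) f₀ = 2756 Hz  (b) Q = 17.32  (c) BW = 159.2 Hz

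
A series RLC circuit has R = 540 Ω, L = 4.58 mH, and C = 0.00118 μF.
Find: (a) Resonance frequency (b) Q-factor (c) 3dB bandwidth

Step 1 — Resonance: ω₀ = 1/√(LC) = 1/√(0.00458·1.18e-09) = 4.302e+05 rad/s.
Step 2 — f₀ = ω₀/(2π) = 6.846e+04 Hz.
Step 3 — Series Q: Q = ω₀L/R = 4.302e+05·0.00458/540 = 3.648.
Step 4 — Bandwidth: Δω = ω₀/Q = 1.179e+05 rad/s; BW = Δω/(2π) = 1.876e+04 Hz.

(a) f₀ = 6.846e+04 Hz  (b) Q = 3.648  (c) BW = 1.876e+04 Hz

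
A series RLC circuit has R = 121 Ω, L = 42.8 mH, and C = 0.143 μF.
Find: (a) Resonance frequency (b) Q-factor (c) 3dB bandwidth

Step 1 — Resonance: ω₀ = 1/√(LC) = 1/√(0.0428·1.43e-07) = 1.278e+04 rad/s.
Step 2 — f₀ = ω₀/(2π) = 2034 Hz.
Step 3 — Series Q: Q = ω₀L/R = 1.278e+04·0.0428/121 = 4.521.
Step 4 — Bandwidth: Δω = ω₀/Q = 2827 rad/s; BW = Δω/(2π) = 449.9 Hz.

(a) f₀ = 2034 Hz  (b) Q = 4.521  (c) BW = 449.9 Hz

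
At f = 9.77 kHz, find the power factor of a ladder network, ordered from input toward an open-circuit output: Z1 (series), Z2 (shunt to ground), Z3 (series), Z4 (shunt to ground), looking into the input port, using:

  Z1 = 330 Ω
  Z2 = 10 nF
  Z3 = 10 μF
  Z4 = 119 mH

Step 1 — Angular frequency: ω = 2π·f = 2π·9770 = 6.139e+04 rad/s.
Step 2 — Component impedances:
  Z1: Z = R = 330 Ω
  Z2: Z = 1/(jωC) = -j/(ω·C) = 0 - j1629 Ω
  Z3: Z = 1/(jωC) = -j/(ω·C) = 0 - j1.629 Ω
  Z4: Z = jωL = j·6.139e+04·0.119 = 0 + j7305 Ω
Step 3 — Ladder network (open output): work backward from the far end, alternating series and parallel combinations. Z_in = 330 - j2097 Ω = 2122∠-81.1° Ω.
Step 4 — Power factor: PF = cos(φ) = Re(Z)/|Z| = 330/2122 = 0.1555.
Step 5 — Type: Im(Z) = -2097 ⇒ leading (phase φ = -81.1°).

PF = 0.1555 (leading, φ = -81.1°)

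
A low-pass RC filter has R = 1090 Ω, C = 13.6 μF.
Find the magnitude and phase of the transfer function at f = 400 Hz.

Step 1 — Angular frequency: ω = 2π·400 = 2513 rad/s.
Step 2 — Transfer function: H(jω) = 1/(1 + jωRC).
Step 3 — Denominator: 1 + jωRC = 1 + j·2513·1090·1.36e-05 = 1 + j37.26.
Step 4 — H = 0.0007199 - j0.02682.
Step 5 — Magnitude: |H| = 0.02683 (-31.4 dB); phase: φ = -88.5°.

|H| = 0.02683 (-31.4 dB), φ = -88.5°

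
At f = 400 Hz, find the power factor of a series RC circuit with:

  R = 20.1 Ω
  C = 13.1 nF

Step 1 — Angular frequency: ω = 2π·f = 2π·400 = 2513 rad/s.
Step 2 — Component impedances:
  R: Z = R = 20.1 Ω
  C: Z = 1/(jωC) = -j/(ω·C) = 0 - j3.037e+04 Ω
Step 3 — Series combination: Z_total = R + C = 20.1 - j3.037e+04 Ω = 3.037e+04∠-90.0° Ω.
Step 4 — Power factor: PF = cos(φ) = Re(Z)/|Z| = 20.1/3.037e+04 = 0.0006618.
Step 5 — Type: Im(Z) = -3.037e+04 ⇒ leading (phase φ = -90.0°).

PF = 0.0006618 (leading, φ = -90.0°)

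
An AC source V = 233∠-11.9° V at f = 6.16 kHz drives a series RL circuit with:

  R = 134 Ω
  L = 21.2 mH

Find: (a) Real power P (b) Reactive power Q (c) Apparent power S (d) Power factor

Step 1 — Angular frequency: ω = 2π·f = 2π·6160 = 3.87e+04 rad/s.
Step 2 — Component impedances:
  R: Z = R = 134 Ω
  L: Z = jωL = j·3.87e+04·0.0212 = 0 + j820.5 Ω
Step 3 — Series combination: Z_total = R + L = 134 + j820.5 Ω = 831.4∠80.7° Ω.
Step 4 — Source phasor: V = 233∠-11.9° V = 228 - j48.05 V.
Step 5 — Current: I = V / Z = -0.01284 - j0.28 A = 0.2802∠-92.6° A.
Step 6 — Complex power: S = V·I* = 10.52 + j64.44 VA.
Step 7 — Real power: P = Re(S) = 10.52 W.
Step 8 — Reactive power: Q = Im(S) = 64.44 VAR.
Step 9 — Apparent power: |S| = 65.3 VA.
Step 10 — Power factor: PF = P/|S| = 0.1612 (lagging).

(a) P = 10.52 W  (b) Q = 64.44 VAR  (c) S = 65.3 VA  (d) PF = 0.1612 (lagging)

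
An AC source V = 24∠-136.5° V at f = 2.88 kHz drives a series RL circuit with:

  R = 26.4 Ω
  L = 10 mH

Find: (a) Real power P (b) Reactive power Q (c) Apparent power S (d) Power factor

Step 1 — Angular frequency: ω = 2π·f = 2π·2880 = 1.81e+04 rad/s.
Step 2 — Component impedances:
  R: Z = R = 26.4 Ω
  L: Z = jωL = j·1.81e+04·0.01 = 0 + j181 Ω
Step 3 — Series combination: Z_total = R + L = 26.4 + j181 Ω = 182.9∠81.7° Ω.
Step 4 — Source phasor: V = 24∠-136.5° V = -17.41 - j16.52 V.
Step 5 — Current: I = V / Z = -0.1031 + j0.08116 A = 0.1312∠141.8° A.
Step 6 — Complex power: S = V·I* = 0.4547 + j3.117 VA.
Step 7 — Real power: P = Re(S) = 0.4547 W.
Step 8 — Reactive power: Q = Im(S) = 3.117 VAR.
Step 9 — Apparent power: |S| = 3.15 VA.
Step 10 — Power factor: PF = P/|S| = 0.1444 (lagging).

(a) P = 0.4547 W  (b) Q = 3.117 VAR  (c) S = 3.15 VA  (d) PF = 0.1444 (lagging)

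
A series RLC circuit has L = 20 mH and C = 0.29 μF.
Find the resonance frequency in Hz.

Step 1 — Resonance condition Im(Z)=0 gives ω₀ = 1/√(LC).
Step 2 — ω₀ = 1/√(0.02·2.9e-07) = 1.313e+04 rad/s.
Step 3 — f₀ = ω₀/(2π) = 2090 Hz.

f₀ = 2090 Hz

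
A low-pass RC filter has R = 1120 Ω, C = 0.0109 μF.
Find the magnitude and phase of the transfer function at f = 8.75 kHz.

Step 1 — Angular frequency: ω = 2π·8750 = 5.498e+04 rad/s.
Step 2 — Transfer function: H(jω) = 1/(1 + jωRC).
Step 3 — Denominator: 1 + jωRC = 1 + j·5.498e+04·1120·1.09e-08 = 1 + j0.6712.
Step 4 — H = 0.6894 - j0.4627.
Step 5 — Magnitude: |H| = 0.8303 (-1.6 dB); phase: φ = -33.9°.

|H| = 0.8303 (-1.6 dB), φ = -33.9°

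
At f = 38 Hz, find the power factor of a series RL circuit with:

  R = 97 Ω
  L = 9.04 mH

Step 1 — Angular frequency: ω = 2π·f = 2π·38 = 238.8 rad/s.
Step 2 — Component impedances:
  R: Z = R = 97 Ω
  L: Z = jωL = j·238.8·0.00904 = 0 + j2.158 Ω
Step 3 — Series combination: Z_total = R + L = 97 + j2.158 Ω = 97.02∠1.3° Ω.
Step 4 — Power factor: PF = cos(φ) = Re(Z)/|Z| = 97/97.02 = 0.9998.
Step 5 — Type: Im(Z) = 2.158 ⇒ lagging (phase φ = 1.3°).

PF = 0.9998 (lagging, φ = 1.3°)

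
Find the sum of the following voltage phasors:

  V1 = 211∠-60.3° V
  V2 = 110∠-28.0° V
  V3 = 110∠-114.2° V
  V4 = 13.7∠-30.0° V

Step 1 — Convert each phasor to rectangular form:
  V1 = 211·(cos(-60.3°) + j·sin(-60.3°)) = 104.5 - j183.3 V
  V2 = 110·(cos(-28.0°) + j·sin(-28.0°)) = 97.12 - j51.64 V
  V3 = 110·(cos(-114.2°) + j·sin(-114.2°)) = -45.09 - j100.3 V
  V4 = 13.7·(cos(-30.0°) + j·sin(-30.0°)) = 11.86 - j6.85 V
Step 2 — Sum components: V_total = 168.4 - j342.1 V.
Step 3 — Convert to polar: |V_total| = 381.3 V, ∠V_total = -63.8°.

V_total = 381.3∠-63.8° V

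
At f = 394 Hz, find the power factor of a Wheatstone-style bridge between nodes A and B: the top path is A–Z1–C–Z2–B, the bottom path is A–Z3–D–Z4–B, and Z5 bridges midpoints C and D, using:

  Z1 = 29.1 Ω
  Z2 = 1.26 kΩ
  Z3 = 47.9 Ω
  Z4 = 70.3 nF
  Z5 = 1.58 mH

Step 1 — Angular frequency: ω = 2π·f = 2π·394 = 2476 rad/s.
Step 2 — Component impedances:
  Z1: Z = R = 29.1 Ω
  Z2: Z = R = 1260 Ω
  Z3: Z = R = 47.9 Ω
  Z4: Z = 1/(jωC) = -j/(ω·C) = 0 - j5746 Ω
  Z5: Z = jωL = j·2476·0.00158 = 0 + j3.911 Ω
Step 3 — Bridge requires nodal analysis (the Z5 bridge couples midpoints C and D, so the two paths cannot be reduced to a simple series/parallel combination). Setting node B to ground and injecting 1 A at node A, the 3-node admittance system at A, C, D solves to V_A = Z_AB = 1221 - j263.4 Ω = 1249∠-12.2° Ω.
Step 4 — Power factor: PF = cos(φ) = Re(Z)/|Z| = 1220.85/1248.94 = 0.9775.
Step 5 — Type: Im(Z) = -263.4 ⇒ leading (phase φ = -12.2°).

PF = 0.9775 (leading, φ = -12.2°)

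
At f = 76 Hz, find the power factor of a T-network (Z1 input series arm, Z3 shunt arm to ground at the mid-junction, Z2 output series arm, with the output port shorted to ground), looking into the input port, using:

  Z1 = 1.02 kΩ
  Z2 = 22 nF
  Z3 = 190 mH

Step 1 — Angular frequency: ω = 2π·f = 2π·76 = 477.5 rad/s.
Step 2 — Component impedances:
  Z1: Z = R = 1020 Ω
  Z2: Z = 1/(jωC) = -j/(ω·C) = 0 - j9.519e+04 Ω
  Z3: Z = jωL = j·477.5·0.19 = 0 + j90.73 Ω
Step 3 — With the output port shorted to ground, the output series arm Z2 runs from the junction to ground; the shunt arm Z3 also runs from the junction to ground. They appear in parallel: Z3 || Z2 = 0 + j90.82 Ω.
Step 4 — Series with input arm Z1: Z_in = Z1 + (Z3 || Z2) = 1020 + j90.82 Ω = 1024∠5.1° Ω.
Step 5 — Power factor: PF = cos(φ) = Re(Z)/|Z| = 1020/1024 = 0.9961.
Step 6 — Type: Im(Z) = 90.82 ⇒ lagging (phase φ = 5.1°).

PF = 0.9961 (lagging, φ = 5.1°)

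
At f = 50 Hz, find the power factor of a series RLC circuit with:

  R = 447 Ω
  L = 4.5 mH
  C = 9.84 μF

Step 1 — Angular frequency: ω = 2π·f = 2π·50 = 314.2 rad/s.
Step 2 — Component impedances:
  R: Z = R = 447 Ω
  L: Z = jωL = j·314.2·0.0045 = 0 + j1.414 Ω
  C: Z = 1/(jωC) = -j/(ω·C) = 0 - j323.5 Ω
Step 3 — Series combination: Z_total = R + L + C = 447 - j322.1 Ω = 550.9∠-35.8° Ω.
Step 4 — Power factor: PF = cos(φ) = Re(Z)/|Z| = 447/550.94 = 0.8113.
Step 5 — Type: Im(Z) = -322.1 ⇒ leading (phase φ = -35.8°).

PF = 0.8113 (leading, φ = -35.8°)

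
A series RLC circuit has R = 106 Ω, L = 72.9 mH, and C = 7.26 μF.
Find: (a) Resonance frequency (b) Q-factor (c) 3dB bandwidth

Step 1 — Resonance: ω₀ = 1/√(LC) = 1/√(0.0729·7.26e-06) = 1375 rad/s.
Step 2 — f₀ = ω₀/(2π) = 218.8 Hz.
Step 3 — Series Q: Q = ω₀L/R = 1375·0.0729/106 = 0.9453.
Step 4 — Bandwidth: Δω = ω₀/Q = 1454 rad/s; BW = Δω/(2π) = 231.4 Hz.

(a) f₀ = 218.8 Hz  (b) Q = 0.9453  (c) BW = 231.4 Hz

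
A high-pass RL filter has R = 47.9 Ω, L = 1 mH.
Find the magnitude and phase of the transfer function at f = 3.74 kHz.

Step 1 — Angular frequency: ω = 2π·3740 = 2.35e+04 rad/s.
Step 2 — Transfer function: H(jω) = jωL/(R + jωL).
Step 3 — Numerator jωL = j·23.5; denominator R + jωL = 47.9 + j23.5.
Step 4 — H = 0.194 + j0.3954.
Step 5 — Magnitude: |H| = 0.4404 (-7.1 dB); phase: φ = 63.9°.

|H| = 0.4404 (-7.1 dB), φ = 63.9°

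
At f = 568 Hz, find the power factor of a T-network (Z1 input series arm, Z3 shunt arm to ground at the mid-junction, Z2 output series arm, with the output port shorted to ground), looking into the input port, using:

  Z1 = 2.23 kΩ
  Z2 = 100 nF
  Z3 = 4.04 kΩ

Step 1 — Angular frequency: ω = 2π·f = 2π·568 = 3569 rad/s.
Step 2 — Component impedances:
  Z1: Z = R = 2230 Ω
  Z2: Z = 1/(jωC) = -j/(ω·C) = 0 - j2802 Ω
  Z3: Z = R = 4040 Ω
Step 3 — With the output port shorted to ground, the output series arm Z2 runs from the junction to ground; the shunt arm Z3 also runs from the junction to ground. They appear in parallel: Z3 || Z2 = 1312 - j1892 Ω.
Step 4 — Series with input arm Z1: Z_in = Z1 + (Z3 || Z2) = 3542 - j1892 Ω = 4016∠-28.1° Ω.
Step 5 — Power factor: PF = cos(φ) = Re(Z)/|Z| = 3542.2/4015.8 = 0.8821.
Step 6 — Type: Im(Z) = -1892 ⇒ leading (phase φ = -28.1°).

PF = 0.8821 (leading, φ = -28.1°)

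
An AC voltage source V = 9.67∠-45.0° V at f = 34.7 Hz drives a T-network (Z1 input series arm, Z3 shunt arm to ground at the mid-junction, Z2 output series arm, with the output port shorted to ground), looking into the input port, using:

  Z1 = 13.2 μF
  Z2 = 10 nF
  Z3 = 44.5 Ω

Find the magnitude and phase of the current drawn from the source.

Step 1 — Angular frequency: ω = 2π·f = 2π·34.7 = 218 rad/s.
Step 2 — Component impedances:
  Z1: Z = 1/(jωC) = -j/(ω·C) = 0 - j347.5 Ω
  Z2: Z = 1/(jωC) = -j/(ω·C) = 0 - j4.587e+05 Ω
  Z3: Z = R = 44.5 Ω
Step 3 — With the output port shorted to ground, the output series arm Z2 runs from the junction to ground; the shunt arm Z3 also runs from the junction to ground. They appear in parallel: Z3 || Z2 = 44.5 - j0.004317 Ω.
Step 4 — Series with input arm Z1: Z_in = Z1 + (Z3 || Z2) = 44.5 - j347.5 Ω = 350.3∠-82.7° Ω.
Step 5 — Source phasor: V = 9.67∠-45.0° V = 6.838 - j6.838 V.
Step 6 — Ohm's law: I = V / Z_total = (6.838 - j6.838) / (44.5 - j347.5) = 0.02184 + j0.01688 A.
Step 7 — Convert to polar: |I| = 0.0276 A, ∠I = 37.7°.

I = 0.0276∠37.7° A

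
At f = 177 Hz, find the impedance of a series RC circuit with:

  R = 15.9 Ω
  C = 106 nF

Step 1 — Angular frequency: ω = 2π·f = 2π·177 = 1112 rad/s.
Step 2 — Component impedances:
  R: Z = R = 15.9 Ω
  C: Z = 1/(jωC) = -j/(ω·C) = 0 - j8483 Ω
Step 3 — Series combination: Z_total = R + C = 15.9 - j8483 Ω = 8483∠-89.9° Ω.

Z = 15.9 - j8483 Ω = 8483∠-89.9° Ω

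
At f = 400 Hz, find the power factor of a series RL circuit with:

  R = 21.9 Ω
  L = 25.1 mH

Step 1 — Angular frequency: ω = 2π·f = 2π·400 = 2513 rad/s.
Step 2 — Component impedances:
  R: Z = R = 21.9 Ω
  L: Z = jωL = j·2513·0.0251 = 0 + j63.08 Ω
Step 3 — Series combination: Z_total = R + L = 21.9 + j63.08 Ω = 66.78∠70.9° Ω.
Step 4 — Power factor: PF = cos(φ) = Re(Z)/|Z| = 21.9/66.776 = 0.328.
Step 5 — Type: Im(Z) = 63.08 ⇒ lagging (phase φ = 70.9°).

PF = 0.328 (lagging, φ = 70.9°)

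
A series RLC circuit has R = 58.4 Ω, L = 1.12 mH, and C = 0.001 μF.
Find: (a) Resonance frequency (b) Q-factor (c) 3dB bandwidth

Step 1 — Resonance condition Im(Z)=0 gives ω₀ = 1/√(LC).
Step 2 — ω₀ = 1/√(0.00112·1e-09) = 9.449e+05 rad/s.
Step 3 — f₀ = ω₀/(2π) = 1.504e+05 Hz.
Step 4 — Series Q: Q = ω₀L/R = 9.449e+05·0.00112/58.4 = 18.12.
Step 5 — 3dB bandwidth: Δω = ω₀/Q = 5.214e+04 rad/s; BW = Δω/(2π) = 8299 Hz.

(a) f₀ = 1.504e+05 Hz  (b) Q = 18.12  (c) BW = 8299 Hz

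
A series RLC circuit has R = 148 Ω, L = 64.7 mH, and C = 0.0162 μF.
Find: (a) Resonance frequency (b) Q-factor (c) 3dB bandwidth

Step 1 — Resonance: ω₀ = 1/√(LC) = 1/√(0.0647·1.62e-08) = 3.089e+04 rad/s.
Step 2 — f₀ = ω₀/(2π) = 4916 Hz.
Step 3 — Series Q: Q = ω₀L/R = 3.089e+04·0.0647/148 = 13.5.
Step 4 — Bandwidth: Δω = ω₀/Q = 2287 rad/s; BW = Δω/(2π) = 364.1 Hz.

(a) f₀ = 4916 Hz  (b) Q = 13.5  (c) BW = 364.1 Hz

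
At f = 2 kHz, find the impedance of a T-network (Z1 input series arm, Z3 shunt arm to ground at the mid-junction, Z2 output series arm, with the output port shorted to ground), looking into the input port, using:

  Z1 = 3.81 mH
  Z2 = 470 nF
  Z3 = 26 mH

Step 1 — Angular frequency: ω = 2π·f = 2π·2000 = 1.257e+04 rad/s.
Step 2 — Component impedances:
  Z1: Z = jωL = j·1.257e+04·0.00381 = 0 + j47.88 Ω
  Z2: Z = 1/(jωC) = -j/(ω·C) = 0 - j169.3 Ω
  Z3: Z = jωL = j·1.257e+04·0.026 = 0 + j326.7 Ω
Step 3 — With the output port shorted to ground, the output series arm Z2 runs from the junction to ground; the shunt arm Z3 also runs from the junction to ground. They appear in parallel: Z3 || Z2 = 0 - j351.4 Ω.
Step 4 — Series with input arm Z1: Z_in = Z1 + (Z3 || Z2) = 0 - j303.6 Ω = 303.6∠-90.0° Ω.

Z = 0 - j303.6 Ω = 303.6∠-90.0° Ω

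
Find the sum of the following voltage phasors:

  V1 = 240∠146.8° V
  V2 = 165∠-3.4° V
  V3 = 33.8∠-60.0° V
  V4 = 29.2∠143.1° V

Step 1 — Convert each phasor to rectangular form:
  V1 = 240·(cos(146.8°) + j·sin(146.8°)) = -200.8 + j131.4 V
  V2 = 165·(cos(-3.4°) + j·sin(-3.4°)) = 164.7 - j9.786 V
  V3 = 33.8·(cos(-60.0°) + j·sin(-60.0°)) = 16.9 - j29.27 V
  V4 = 29.2·(cos(143.1°) + j·sin(143.1°)) = -23.35 + j17.53 V
Step 2 — Sum components: V_total = -42.56 + j109.9 V.
Step 3 — Convert to polar: |V_total| = 117.8 V, ∠V_total = 111.2°.

V_total = 117.8∠111.2° V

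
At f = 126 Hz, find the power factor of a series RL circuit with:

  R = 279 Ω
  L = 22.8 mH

Step 1 — Angular frequency: ω = 2π·f = 2π·126 = 791.7 rad/s.
Step 2 — Component impedances:
  R: Z = R = 279 Ω
  L: Z = jωL = j·791.7·0.0228 = 0 + j18.05 Ω
Step 3 — Series combination: Z_total = R + L = 279 + j18.05 Ω = 279.6∠3.7° Ω.
Step 4 — Power factor: PF = cos(φ) = Re(Z)/|Z| = 279/279.6 = 0.9979.
Step 5 — Type: Im(Z) = 18.05 ⇒ lagging (phase φ = 3.7°).

PF = 0.9979 (lagging, φ = 3.7°)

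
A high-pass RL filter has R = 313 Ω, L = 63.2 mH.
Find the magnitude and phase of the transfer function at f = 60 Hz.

Step 1 — Angular frequency: ω = 2π·60 = 377 rad/s.
Step 2 — Transfer function: H(jω) = jωL/(R + jωL).
Step 3 — Numerator jωL = j·23.83; denominator R + jωL = 313 + j23.83.
Step 4 — H = 0.005761 + j0.07568.
Step 5 — Magnitude: |H| = 0.0759 (-22.4 dB); phase: φ = 85.6°.

|H| = 0.0759 (-22.4 dB), φ = 85.6°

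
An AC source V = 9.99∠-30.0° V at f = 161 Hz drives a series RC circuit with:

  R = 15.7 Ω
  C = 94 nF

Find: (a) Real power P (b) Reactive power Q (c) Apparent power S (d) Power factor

Step 1 — Angular frequency: ω = 2π·f = 2π·161 = 1012 rad/s.
Step 2 — Component impedances:
  R: Z = R = 15.7 Ω
  C: Z = 1/(jωC) = -j/(ω·C) = 0 - j1.052e+04 Ω
Step 3 — Series combination: Z_total = R + C = 15.7 - j1.052e+04 Ω = 1.052e+04∠-89.9° Ω.
Step 4 — Source phasor: V = 9.99∠-30.0° V = 8.652 - j4.995 V.
Step 5 — Current: I = V / Z = 0.0004762 + j0.000822 A = 0.0009499∠59.9° A.
Step 6 — Complex power: S = V·I* = 1.417e-05 - j0.00949 VA.
Step 7 — Real power: P = Re(S) = 1.417e-05 W.
Step 8 — Reactive power: Q = Im(S) = -0.00949 VAR.
Step 9 — Apparent power: |S| = 0.00949 VA.
Step 10 — Power factor: PF = P/|S| = 0.001493 (leading).

(a) P = 1.417e-05 W  (b) Q = -0.00949 VAR  (c) S = 0.00949 VA  (d) PF = 0.001493 (leading)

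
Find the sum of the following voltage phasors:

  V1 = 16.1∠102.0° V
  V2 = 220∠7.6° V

Step 1 — Convert each phasor to rectangular form:
  V1 = 16.1·(cos(102.0°) + j·sin(102.0°)) = -3.347 + j15.75 V
  V2 = 220·(cos(7.6°) + j·sin(7.6°)) = 218.1 + j29.1 V
Step 2 — Sum components: V_total = 214.7 + j44.84 V.
Step 3 — Convert to polar: |V_total| = 219.4 V, ∠V_total = 11.8°.

V_total = 219.4∠11.8° V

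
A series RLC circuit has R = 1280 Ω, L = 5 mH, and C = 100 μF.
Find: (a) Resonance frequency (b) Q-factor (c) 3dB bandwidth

Step 1 — Resonance condition Im(Z)=0 gives ω₀ = 1/√(LC).
Step 2 — ω₀ = 1/√(0.005·0.0001) = 1414 rad/s.
Step 3 — f₀ = ω₀/(2π) = 225.1 Hz.
Step 4 — Series Q: Q = ω₀L/R = 1414·0.005/1280 = 0.005524.
Step 5 — 3dB bandwidth: Δω = ω₀/Q = 2.56e+05 rad/s; BW = Δω/(2π) = 4.074e+04 Hz.

(a) f₀ = 225.1 Hz  (b) Q = 0.005524  (c) BW = 4.074e+04 Hz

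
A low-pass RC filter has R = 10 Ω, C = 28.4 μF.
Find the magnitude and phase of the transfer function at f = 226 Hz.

Step 1 — Angular frequency: ω = 2π·226 = 1420 rad/s.
Step 2 — Transfer function: H(jω) = 1/(1 + jωRC).
Step 3 — Denominator: 1 + jωRC = 1 + j·1420·10·2.84e-05 = 1 + j0.4033.
Step 4 — H = 0.8601 - j0.3469.
Step 5 — Magnitude: |H| = 0.9274 (-0.7 dB); phase: φ = -22.0°.

|H| = 0.9274 (-0.7 dB), φ = -22.0°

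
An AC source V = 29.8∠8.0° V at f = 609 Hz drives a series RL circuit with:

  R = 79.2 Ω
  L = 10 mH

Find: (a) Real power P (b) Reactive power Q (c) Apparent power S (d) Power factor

Step 1 — Angular frequency: ω = 2π·f = 2π·609 = 3826 rad/s.
Step 2 — Component impedances:
  R: Z = R = 79.2 Ω
  L: Z = jωL = j·3826·0.01 = 0 + j38.26 Ω
Step 3 — Series combination: Z_total = R + L = 79.2 + j38.26 Ω = 87.96∠25.8° Ω.
Step 4 — Source phasor: V = 29.8∠8.0° V = 29.51 + j4.147 V.
Step 5 — Current: I = V / Z = 0.3226 - j0.1035 A = 0.3388∠-17.8° A.
Step 6 — Complex power: S = V·I* = 9.091 + j4.392 VA.
Step 7 — Real power: P = Re(S) = 9.091 W.
Step 8 — Reactive power: Q = Im(S) = 4.392 VAR.
Step 9 — Apparent power: |S| = 10.1 VA.
Step 10 — Power factor: PF = P/|S| = 0.9004 (lagging).

(a) P = 9.091 W  (b) Q = 4.392 VAR  (c) S = 10.1 VA  (d) PF = 0.9004 (lagging)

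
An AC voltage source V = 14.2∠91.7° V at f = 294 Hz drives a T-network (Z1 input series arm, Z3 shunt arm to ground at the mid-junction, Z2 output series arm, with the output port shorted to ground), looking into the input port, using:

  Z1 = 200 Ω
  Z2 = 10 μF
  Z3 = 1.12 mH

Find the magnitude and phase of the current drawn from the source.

Step 1 — Angular frequency: ω = 2π·f = 2π·294 = 1847 rad/s.
Step 2 — Component impedances:
  Z1: Z = R = 200 Ω
  Z2: Z = 1/(jωC) = -j/(ω·C) = 0 - j54.13 Ω
  Z3: Z = jωL = j·1847·0.00112 = 0 + j2.069 Ω
Step 3 — With the output port shorted to ground, the output series arm Z2 runs from the junction to ground; the shunt arm Z3 also runs from the junction to ground. They appear in parallel: Z3 || Z2 = 0 + j2.151 Ω.
Step 4 — Series with input arm Z1: Z_in = Z1 + (Z3 || Z2) = 200 + j2.151 Ω = 200∠0.6° Ω.
Step 5 — Source phasor: V = 14.2∠91.7° V = -0.4213 + j14.19 V.
Step 6 — Ohm's law: I = V / Z_total = (-0.4213 + j14.19) / (200 + j2.151) = -0.001343 + j0.07098 A.
Step 7 — Convert to polar: |I| = 0.071 A, ∠I = 91.1°.

I = 0.071∠91.1° A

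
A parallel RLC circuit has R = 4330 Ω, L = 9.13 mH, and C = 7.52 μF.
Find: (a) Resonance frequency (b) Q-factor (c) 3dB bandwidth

Step 1 — Resonance: ω₀ = 1/√(LC) = 1/√(0.00913·7.52e-06) = 3816 rad/s.
Step 2 — f₀ = ω₀/(2π) = 607.4 Hz.
Step 3 — Parallel Q: Q = R/(ω₀L) = 4330/(3816·0.00913) = 124.3.
Step 4 — Bandwidth: Δω = ω₀/Q = 30.71 rad/s; BW = Δω/(2π) = 4.888 Hz.

(a) f₀ = 607.4 Hz  (b) Q = 124.3  (c) BW = 4.888 Hz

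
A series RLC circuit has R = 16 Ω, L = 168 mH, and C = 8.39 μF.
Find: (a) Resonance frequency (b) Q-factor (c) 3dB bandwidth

Step 1 — Resonance condition Im(Z)=0 gives ω₀ = 1/√(LC).
Step 2 — ω₀ = 1/√(0.168·8.39e-06) = 842.3 rad/s.
Step 3 — f₀ = ω₀/(2π) = 134.1 Hz.
Step 4 — Series Q: Q = ω₀L/R = 842.3·0.168/16 = 8.844.
Step 5 — 3dB bandwidth: Δω = ω₀/Q = 95.24 rad/s; BW = Δω/(2π) = 15.16 Hz.

(a) f₀ = 134.1 Hz  (b) Q = 8.844  (c) BW = 15.16 Hz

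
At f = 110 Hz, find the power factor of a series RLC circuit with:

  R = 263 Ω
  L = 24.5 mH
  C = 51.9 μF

Step 1 — Angular frequency: ω = 2π·f = 2π·110 = 691.2 rad/s.
Step 2 — Component impedances:
  R: Z = R = 263 Ω
  L: Z = jωL = j·691.2·0.0245 = 0 + j16.93 Ω
  C: Z = 1/(jωC) = -j/(ω·C) = 0 - j27.88 Ω
Step 3 — Series combination: Z_total = R + L + C = 263 - j10.94 Ω = 263.2∠-2.4° Ω.
Step 4 — Power factor: PF = cos(φ) = Re(Z)/|Z| = 263/263.23 = 0.9991.
Step 5 — Type: Im(Z) = -10.94 ⇒ leading (phase φ = -2.4°).

PF = 0.9991 (leading, φ = -2.4°)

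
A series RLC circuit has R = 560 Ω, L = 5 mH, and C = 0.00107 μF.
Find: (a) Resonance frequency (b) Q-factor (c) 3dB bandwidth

Step 1 — Resonance: ω₀ = 1/√(LC) = 1/√(0.005·1.07e-09) = 4.323e+05 rad/s.
Step 2 — f₀ = ω₀/(2π) = 6.881e+04 Hz.
Step 3 — Series Q: Q = ω₀L/R = 4.323e+05·0.005/560 = 3.86.
Step 4 — Bandwidth: Δω = ω₀/Q = 1.12e+05 rad/s; BW = Δω/(2π) = 1.783e+04 Hz.

(a) f₀ = 6.881e+04 Hz  (b) Q = 3.86  (c) BW = 1.783e+04 Hz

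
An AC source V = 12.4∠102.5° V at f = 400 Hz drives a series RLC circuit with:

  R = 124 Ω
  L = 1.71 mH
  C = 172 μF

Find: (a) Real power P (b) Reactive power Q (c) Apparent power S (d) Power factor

Step 1 — Angular frequency: ω = 2π·f = 2π·400 = 2513 rad/s.
Step 2 — Component impedances:
  R: Z = R = 124 Ω
  L: Z = jωL = j·2513·0.00171 = 0 + j4.298 Ω
  C: Z = 1/(jωC) = -j/(ω·C) = 0 - j2.313 Ω
Step 3 — Series combination: Z_total = R + L + C = 124 + j1.984 Ω = 124∠0.9° Ω.
Step 4 — Source phasor: V = 12.4∠102.5° V = -2.684 + j12.11 V.
Step 5 — Current: I = V / Z = -0.02008 + j0.09795 A = 0.09999∠101.6° A.
Step 6 — Complex power: S = V·I* = 1.24 + j0.01984 VA.
Step 7 — Real power: P = Re(S) = 1.24 W.
Step 8 — Reactive power: Q = Im(S) = 0.01984 VAR.
Step 9 — Apparent power: |S| = 1.24 VA.
Step 10 — Power factor: PF = P/|S| = 0.9999 (lagging).

(a) P = 1.24 W  (b) Q = 0.01984 VAR  (c) S = 1.24 VA  (d) PF = 0.9999 (lagging)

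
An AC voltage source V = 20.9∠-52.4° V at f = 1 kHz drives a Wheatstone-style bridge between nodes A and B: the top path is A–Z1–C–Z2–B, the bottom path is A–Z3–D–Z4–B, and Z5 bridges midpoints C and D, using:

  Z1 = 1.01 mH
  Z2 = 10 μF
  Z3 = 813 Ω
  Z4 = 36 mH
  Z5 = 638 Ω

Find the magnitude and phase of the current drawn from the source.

Step 1 — Angular frequency: ω = 2π·f = 2π·1000 = 6283 rad/s.
Step 2 — Component impedances:
  Z1: Z = jωL = j·6283·0.00101 = 0 + j6.346 Ω
  Z2: Z = 1/(jωC) = -j/(ω·C) = 0 - j15.92 Ω
  Z3: Z = R = 813 Ω
  Z4: Z = jωL = j·6283·0.036 = 0 + j226.2 Ω
  Z5: Z = R = 638 Ω
Step 3 — Bridge requires nodal analysis (the Z5 bridge couples midpoints C and D, so the two paths cannot be reduced to a simple series/parallel combination). Setting node B to ground and injecting 1 A at node A, the 3-node admittance system at A, C, D solves to V_A = Z_AB = 0.3851 - j9.78 Ω = 9.788∠-87.7° Ω.
Step 4 — Source phasor: V = 20.9∠-52.4° V = 12.75 - j16.56 V.
Step 5 — Ohm's law: I = V / Z_total = (12.75 - j16.56) / (0.3851 - j9.78) = 1.742 + j1.235 A.
Step 6 — Convert to polar: |I| = 2.135 A, ∠I = 35.3°.

I = 2.135∠35.3° A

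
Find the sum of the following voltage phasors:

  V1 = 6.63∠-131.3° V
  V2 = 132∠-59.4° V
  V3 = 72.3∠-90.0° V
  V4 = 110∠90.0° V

Step 1 — Convert each phasor to rectangular form:
  V1 = 6.63·(cos(-131.3°) + j·sin(-131.3°)) = -4.376 - j4.981 V
  V2 = 132·(cos(-59.4°) + j·sin(-59.4°)) = 67.19 - j113.6 V
  V3 = 72.3·(cos(-90.0°) + j·sin(-90.0°)) = 0 - j72.3 V
  V4 = 110·(cos(90.0°) + j·sin(90.0°)) = 0 + j110 V
Step 2 — Sum components: V_total = 62.82 - j80.9 V.
Step 3 — Convert to polar: |V_total| = 102.4 V, ∠V_total = -52.2°.

V_total = 102.4∠-52.2° V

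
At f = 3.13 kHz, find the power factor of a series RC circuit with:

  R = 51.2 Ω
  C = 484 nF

Step 1 — Angular frequency: ω = 2π·f = 2π·3130 = 1.967e+04 rad/s.
Step 2 — Component impedances:
  R: Z = R = 51.2 Ω
  C: Z = 1/(jωC) = -j/(ω·C) = 0 - j105.1 Ω
Step 3 — Series combination: Z_total = R + C = 51.2 - j105.1 Ω = 116.9∠-64.0° Ω.
Step 4 — Power factor: PF = cos(φ) = Re(Z)/|Z| = 51.2/116.87 = 0.4381.
Step 5 — Type: Im(Z) = -105.1 ⇒ leading (phase φ = -64.0°).

PF = 0.4381 (leading, φ = -64.0°)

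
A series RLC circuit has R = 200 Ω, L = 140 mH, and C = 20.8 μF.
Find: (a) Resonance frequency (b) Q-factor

Step 1 — Resonance condition Im(Z)=0 gives ω₀ = 1/√(LC).
Step 2 — ω₀ = 1/√(0.14·2.08e-05) = 586 rad/s.
Step 3 — f₀ = ω₀/(2π) = 93.27 Hz.
Step 4 — Series Q: Q = ω₀L/R = 586·0.14/200 = 0.4102.

(a) f₀ = 93.27 Hz  (b) Q = 0.4102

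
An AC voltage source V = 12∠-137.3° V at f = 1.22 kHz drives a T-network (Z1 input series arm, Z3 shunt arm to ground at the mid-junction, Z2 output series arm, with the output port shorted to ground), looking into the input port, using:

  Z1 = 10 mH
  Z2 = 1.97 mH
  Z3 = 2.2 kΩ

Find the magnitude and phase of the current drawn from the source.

Step 1 — Angular frequency: ω = 2π·f = 2π·1220 = 7665 rad/s.
Step 2 — Component impedances:
  Z1: Z = jωL = j·7665·0.01 = 0 + j76.65 Ω
  Z2: Z = jωL = j·7665·0.00197 = 0 + j15.1 Ω
  Z3: Z = R = 2200 Ω
Step 3 — With the output port shorted to ground, the output series arm Z2 runs from the junction to ground; the shunt arm Z3 also runs from the junction to ground. They appear in parallel: Z3 || Z2 = 0.1036 + j15.1 Ω.
Step 4 — Series with input arm Z1: Z_in = Z1 + (Z3 || Z2) = 0.1036 + j91.76 Ω = 91.76∠89.9° Ω.
Step 5 — Source phasor: V = 12∠-137.3° V = -8.819 - j8.138 V.
Step 6 — Ohm's law: I = V / Z_total = (-8.819 - j8.138) / (0.1036 + j91.76) = -0.0888 + j0.09601 A.
Step 7 — Convert to polar: |I| = 0.1308 A, ∠I = 132.8°.

I = 0.1308∠132.8° A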